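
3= 3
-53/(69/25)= -19.20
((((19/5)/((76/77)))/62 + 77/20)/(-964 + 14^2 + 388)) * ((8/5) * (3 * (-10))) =14553/29450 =0.49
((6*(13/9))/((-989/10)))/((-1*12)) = 65/8901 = 0.01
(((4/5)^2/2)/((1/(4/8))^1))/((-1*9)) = -4/225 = -0.02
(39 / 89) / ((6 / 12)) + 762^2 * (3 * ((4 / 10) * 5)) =310063974 / 89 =3483864.88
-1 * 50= -50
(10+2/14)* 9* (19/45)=1349/35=38.54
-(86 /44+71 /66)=-100 /33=-3.03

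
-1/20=-0.05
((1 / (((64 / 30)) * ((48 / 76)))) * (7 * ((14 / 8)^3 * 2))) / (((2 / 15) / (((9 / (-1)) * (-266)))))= 999864.68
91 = 91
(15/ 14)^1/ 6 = 5/ 28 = 0.18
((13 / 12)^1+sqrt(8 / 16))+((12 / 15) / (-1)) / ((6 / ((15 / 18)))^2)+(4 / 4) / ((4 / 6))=sqrt(2) / 2+208 / 81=3.28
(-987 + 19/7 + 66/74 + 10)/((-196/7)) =252109/7252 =34.76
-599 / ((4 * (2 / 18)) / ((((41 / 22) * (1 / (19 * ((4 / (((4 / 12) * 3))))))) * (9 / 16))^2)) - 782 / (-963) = 1531729883699 / 2756758929408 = 0.56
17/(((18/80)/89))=60520/9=6724.44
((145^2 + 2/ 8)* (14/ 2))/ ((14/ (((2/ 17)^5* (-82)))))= -27585128/ 1419857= -19.43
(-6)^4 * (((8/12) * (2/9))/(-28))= -48/7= -6.86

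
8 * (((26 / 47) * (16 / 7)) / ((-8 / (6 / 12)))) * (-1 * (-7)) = -208 / 47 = -4.43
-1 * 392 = -392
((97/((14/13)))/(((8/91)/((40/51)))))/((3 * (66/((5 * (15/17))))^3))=1280703125/16007968944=0.08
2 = 2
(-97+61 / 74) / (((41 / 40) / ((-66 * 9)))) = 84549960 / 1517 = 55734.98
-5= -5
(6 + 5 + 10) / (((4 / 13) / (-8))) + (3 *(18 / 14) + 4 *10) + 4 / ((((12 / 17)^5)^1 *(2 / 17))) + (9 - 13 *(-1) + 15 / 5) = -283.14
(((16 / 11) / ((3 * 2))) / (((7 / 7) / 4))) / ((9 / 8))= 256 / 297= 0.86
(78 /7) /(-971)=-78 /6797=-0.01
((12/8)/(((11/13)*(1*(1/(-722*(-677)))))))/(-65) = -733191/55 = -13330.75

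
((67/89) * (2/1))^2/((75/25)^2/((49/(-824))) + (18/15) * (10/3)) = -219961/14297405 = -0.02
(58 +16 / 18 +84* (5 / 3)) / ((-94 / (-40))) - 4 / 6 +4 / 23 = 818606 / 9729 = 84.14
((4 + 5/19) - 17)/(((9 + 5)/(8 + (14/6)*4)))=-6292/399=-15.77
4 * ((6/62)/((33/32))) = 128/341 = 0.38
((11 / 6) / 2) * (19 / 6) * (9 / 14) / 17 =209 / 1904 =0.11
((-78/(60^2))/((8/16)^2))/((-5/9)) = 39/250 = 0.16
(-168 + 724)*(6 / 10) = 1668 / 5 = 333.60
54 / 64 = 0.84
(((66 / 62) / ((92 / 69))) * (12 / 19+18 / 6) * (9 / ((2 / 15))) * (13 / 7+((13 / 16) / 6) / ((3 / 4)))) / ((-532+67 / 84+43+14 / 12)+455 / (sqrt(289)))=-137610495 / 158822672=-0.87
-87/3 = -29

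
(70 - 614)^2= 295936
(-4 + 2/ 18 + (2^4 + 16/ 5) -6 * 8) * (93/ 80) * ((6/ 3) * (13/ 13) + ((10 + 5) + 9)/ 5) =-775217/ 3000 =-258.41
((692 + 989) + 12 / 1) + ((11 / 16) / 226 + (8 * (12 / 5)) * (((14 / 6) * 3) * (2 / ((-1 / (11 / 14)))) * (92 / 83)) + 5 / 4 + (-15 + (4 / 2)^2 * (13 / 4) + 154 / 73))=159966849589 / 109546720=1460.26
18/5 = 3.60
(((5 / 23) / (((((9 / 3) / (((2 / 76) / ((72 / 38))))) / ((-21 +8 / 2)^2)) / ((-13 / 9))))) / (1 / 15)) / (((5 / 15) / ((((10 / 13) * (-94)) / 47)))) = 36125 / 1242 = 29.09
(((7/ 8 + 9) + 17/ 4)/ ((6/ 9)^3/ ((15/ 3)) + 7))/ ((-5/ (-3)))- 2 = -6095/ 7624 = -0.80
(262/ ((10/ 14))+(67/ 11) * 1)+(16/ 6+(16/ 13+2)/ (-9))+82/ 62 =8345592/ 22165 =376.52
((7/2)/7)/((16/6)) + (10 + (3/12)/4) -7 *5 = -99/4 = -24.75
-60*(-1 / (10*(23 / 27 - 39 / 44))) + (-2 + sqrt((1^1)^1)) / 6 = -42809 / 246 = -174.02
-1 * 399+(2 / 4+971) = 1145 / 2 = 572.50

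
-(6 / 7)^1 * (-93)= 558 / 7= 79.71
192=192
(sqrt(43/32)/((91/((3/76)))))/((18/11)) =11 * sqrt(86)/331968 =0.00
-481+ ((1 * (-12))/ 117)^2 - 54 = -813719/ 1521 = -534.99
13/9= 1.44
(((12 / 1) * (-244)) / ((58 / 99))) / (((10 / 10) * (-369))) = 16104 / 1189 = 13.54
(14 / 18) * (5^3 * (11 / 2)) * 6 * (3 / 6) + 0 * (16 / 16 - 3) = 9625 / 6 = 1604.17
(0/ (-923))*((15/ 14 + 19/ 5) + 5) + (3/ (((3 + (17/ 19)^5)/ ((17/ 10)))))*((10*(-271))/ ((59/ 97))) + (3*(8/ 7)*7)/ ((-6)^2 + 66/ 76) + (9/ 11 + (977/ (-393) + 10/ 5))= -6700607361216864839/ 1053917948101326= -6357.81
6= 6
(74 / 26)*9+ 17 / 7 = 2552 / 91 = 28.04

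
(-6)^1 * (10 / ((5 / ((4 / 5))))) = -48 / 5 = -9.60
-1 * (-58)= 58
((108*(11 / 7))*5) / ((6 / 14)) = 1980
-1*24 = -24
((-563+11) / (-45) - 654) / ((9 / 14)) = -134764 / 135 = -998.25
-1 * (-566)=566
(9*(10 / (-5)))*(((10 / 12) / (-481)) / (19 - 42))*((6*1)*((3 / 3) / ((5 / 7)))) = -126 / 11063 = -0.01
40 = 40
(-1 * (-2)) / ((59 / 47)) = 94 / 59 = 1.59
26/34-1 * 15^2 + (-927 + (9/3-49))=-20353/17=-1197.24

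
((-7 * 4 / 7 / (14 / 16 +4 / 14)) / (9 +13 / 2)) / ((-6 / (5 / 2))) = 0.09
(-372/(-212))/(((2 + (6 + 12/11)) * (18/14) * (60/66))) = 26257/159000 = 0.17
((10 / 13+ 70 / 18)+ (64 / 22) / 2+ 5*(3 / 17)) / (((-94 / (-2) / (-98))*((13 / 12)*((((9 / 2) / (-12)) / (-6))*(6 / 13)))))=-479945984 / 1028313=-466.73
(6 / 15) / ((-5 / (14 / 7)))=-0.16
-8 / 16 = -1 / 2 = -0.50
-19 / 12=-1.58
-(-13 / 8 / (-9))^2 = -169 / 5184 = -0.03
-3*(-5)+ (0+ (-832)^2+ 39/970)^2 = 479174121854.37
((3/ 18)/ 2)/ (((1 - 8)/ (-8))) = 2/ 21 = 0.10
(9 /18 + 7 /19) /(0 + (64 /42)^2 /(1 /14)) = 2079 /77824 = 0.03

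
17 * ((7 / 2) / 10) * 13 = 1547 / 20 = 77.35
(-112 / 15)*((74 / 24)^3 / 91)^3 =-129961739795077 / 520749219594240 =-0.25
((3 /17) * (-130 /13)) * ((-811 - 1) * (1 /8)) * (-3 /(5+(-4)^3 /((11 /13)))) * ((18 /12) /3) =4785 /1258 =3.80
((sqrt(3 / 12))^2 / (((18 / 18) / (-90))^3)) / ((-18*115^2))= 405 / 529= 0.77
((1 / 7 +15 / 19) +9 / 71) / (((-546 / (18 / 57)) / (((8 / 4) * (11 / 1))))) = -220022 / 16326947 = -0.01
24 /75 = 8 /25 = 0.32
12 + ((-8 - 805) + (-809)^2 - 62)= 653618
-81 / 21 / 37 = -27 / 259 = -0.10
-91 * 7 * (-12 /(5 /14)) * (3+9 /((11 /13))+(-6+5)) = 14875224 /55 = 270458.62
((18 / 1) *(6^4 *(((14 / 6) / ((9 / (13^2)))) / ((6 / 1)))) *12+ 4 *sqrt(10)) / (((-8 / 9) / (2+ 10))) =-27597024-54 *sqrt(10) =-27597194.76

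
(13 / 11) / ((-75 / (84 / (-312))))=0.00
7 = 7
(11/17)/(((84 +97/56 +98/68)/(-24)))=-0.18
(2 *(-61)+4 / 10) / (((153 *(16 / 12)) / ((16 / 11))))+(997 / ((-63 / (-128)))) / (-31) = -120904192 / 1826055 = -66.21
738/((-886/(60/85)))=-4428/7531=-0.59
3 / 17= 0.18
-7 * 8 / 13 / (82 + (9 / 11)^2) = -968 / 18577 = -0.05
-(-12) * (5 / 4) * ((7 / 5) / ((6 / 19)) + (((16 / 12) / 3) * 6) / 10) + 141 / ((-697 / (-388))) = 207693 / 1394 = 148.99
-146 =-146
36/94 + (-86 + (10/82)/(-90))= -2969759/34686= -85.62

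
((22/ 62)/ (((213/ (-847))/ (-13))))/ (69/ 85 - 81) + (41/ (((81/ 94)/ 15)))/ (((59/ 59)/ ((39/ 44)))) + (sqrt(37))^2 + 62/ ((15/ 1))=1667150370317/ 2475332640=673.51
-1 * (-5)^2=-25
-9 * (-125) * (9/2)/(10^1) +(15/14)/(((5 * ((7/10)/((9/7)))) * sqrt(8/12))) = 135 * sqrt(6)/686 +2025/4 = 506.73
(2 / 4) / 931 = 1 / 1862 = 0.00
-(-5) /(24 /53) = 265 /24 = 11.04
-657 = -657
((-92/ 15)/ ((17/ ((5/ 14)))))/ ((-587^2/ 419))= 19274/ 123011133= 0.00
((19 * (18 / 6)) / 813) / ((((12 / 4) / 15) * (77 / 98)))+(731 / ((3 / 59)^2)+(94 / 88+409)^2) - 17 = 450873.92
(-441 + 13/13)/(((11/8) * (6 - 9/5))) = -1600/21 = -76.19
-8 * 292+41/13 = -30327/13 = -2332.85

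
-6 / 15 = -2 / 5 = -0.40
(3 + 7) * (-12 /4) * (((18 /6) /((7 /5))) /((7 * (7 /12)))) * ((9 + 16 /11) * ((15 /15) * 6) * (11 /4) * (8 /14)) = -3726000 /2401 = -1551.85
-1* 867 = -867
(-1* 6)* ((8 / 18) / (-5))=8 / 15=0.53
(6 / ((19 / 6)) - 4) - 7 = -173 / 19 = -9.11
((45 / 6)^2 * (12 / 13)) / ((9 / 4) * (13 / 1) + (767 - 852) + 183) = 0.41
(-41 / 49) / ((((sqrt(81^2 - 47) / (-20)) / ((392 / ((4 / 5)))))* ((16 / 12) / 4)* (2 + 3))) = 2460* sqrt(6514) / 3257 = 60.96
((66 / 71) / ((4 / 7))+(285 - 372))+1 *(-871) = -135805 / 142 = -956.37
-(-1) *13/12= 13/12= 1.08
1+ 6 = 7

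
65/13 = 5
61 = 61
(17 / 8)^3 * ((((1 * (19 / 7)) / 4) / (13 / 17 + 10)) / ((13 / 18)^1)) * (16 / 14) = 4760697 / 4973696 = 0.96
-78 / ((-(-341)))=-78 / 341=-0.23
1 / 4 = 0.25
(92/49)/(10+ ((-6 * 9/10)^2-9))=1150/18473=0.06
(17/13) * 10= 170/13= 13.08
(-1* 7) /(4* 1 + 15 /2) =-14 /23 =-0.61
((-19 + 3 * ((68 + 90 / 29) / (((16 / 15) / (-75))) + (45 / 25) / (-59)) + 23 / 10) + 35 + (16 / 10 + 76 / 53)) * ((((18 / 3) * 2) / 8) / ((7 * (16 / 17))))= -2770671071709 / 812519680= -3409.97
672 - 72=600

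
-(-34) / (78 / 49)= 833 / 39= 21.36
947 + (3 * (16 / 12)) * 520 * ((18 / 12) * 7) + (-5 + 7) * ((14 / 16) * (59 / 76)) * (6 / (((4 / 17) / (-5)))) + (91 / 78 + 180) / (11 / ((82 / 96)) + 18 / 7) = 91493222119 / 4043808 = 22625.51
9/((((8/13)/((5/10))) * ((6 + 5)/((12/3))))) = 2.66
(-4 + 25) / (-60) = -7 / 20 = -0.35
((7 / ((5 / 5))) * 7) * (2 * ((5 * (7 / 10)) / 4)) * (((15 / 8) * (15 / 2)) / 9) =8575 / 64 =133.98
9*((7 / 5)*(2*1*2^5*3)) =12096 / 5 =2419.20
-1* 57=-57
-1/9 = -0.11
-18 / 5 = -3.60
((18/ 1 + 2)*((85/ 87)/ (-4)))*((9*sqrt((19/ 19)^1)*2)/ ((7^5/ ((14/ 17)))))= -300/ 69629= -0.00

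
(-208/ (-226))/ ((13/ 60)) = 480/ 113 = 4.25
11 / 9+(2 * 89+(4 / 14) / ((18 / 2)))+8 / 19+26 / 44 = 180.27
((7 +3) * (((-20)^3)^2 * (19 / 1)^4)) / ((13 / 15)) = 1251081600000000 / 13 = 96237046153846.15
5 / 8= 0.62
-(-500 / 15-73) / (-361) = -319 / 1083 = -0.29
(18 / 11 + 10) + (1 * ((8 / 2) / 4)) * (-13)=-1.36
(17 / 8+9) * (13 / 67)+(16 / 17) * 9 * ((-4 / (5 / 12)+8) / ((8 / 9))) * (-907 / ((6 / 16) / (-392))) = -658615295959 / 45560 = -14455998.59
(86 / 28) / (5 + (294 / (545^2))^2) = 3793625576875 / 6175670753854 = 0.61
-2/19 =-0.11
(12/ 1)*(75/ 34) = 450/ 17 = 26.47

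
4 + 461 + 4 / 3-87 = 1138 / 3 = 379.33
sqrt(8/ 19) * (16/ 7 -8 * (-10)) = 1152 * sqrt(38)/ 133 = 53.39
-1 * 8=-8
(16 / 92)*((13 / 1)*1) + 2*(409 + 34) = 20430 / 23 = 888.26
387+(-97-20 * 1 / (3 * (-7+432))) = 289.98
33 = 33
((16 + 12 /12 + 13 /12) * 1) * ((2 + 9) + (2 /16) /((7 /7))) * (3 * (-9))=-173817 /32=-5431.78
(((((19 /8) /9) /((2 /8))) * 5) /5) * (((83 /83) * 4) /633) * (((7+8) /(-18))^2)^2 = 11875 /3691656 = 0.00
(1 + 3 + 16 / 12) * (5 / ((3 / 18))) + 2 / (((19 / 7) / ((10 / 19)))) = 57900 / 361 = 160.39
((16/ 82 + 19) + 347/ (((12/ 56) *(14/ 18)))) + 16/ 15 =2102.26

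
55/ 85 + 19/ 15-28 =-6652/ 255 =-26.09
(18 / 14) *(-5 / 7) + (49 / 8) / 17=-3719 / 6664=-0.56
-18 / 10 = -1.80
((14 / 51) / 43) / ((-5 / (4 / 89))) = -56 / 975885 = -0.00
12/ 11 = 1.09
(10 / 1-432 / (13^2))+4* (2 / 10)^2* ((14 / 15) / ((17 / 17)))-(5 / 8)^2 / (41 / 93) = 1115358661 / 166296000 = 6.71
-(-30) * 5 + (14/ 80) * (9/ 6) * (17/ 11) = 132357/ 880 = 150.41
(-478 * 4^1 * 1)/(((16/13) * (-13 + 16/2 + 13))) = -194.19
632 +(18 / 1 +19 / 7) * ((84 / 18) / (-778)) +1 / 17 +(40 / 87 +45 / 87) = 121377885 / 191777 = 632.91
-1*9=-9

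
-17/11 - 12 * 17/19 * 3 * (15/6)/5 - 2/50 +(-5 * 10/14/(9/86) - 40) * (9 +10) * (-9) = 462967212/36575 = 12658.02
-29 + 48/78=-369/13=-28.38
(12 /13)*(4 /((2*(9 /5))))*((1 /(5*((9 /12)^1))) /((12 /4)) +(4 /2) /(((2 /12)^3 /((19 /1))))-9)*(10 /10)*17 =50178424 /351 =142958.47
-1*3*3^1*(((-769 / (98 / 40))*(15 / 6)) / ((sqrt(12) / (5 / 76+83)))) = 364102275*sqrt(3) / 3724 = 169345.77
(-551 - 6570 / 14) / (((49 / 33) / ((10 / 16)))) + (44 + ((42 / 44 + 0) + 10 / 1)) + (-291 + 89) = -8700575 / 15092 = -576.50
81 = 81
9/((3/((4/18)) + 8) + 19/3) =54/167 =0.32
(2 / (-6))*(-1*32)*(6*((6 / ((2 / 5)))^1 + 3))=1152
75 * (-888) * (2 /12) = -11100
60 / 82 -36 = -1446 / 41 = -35.27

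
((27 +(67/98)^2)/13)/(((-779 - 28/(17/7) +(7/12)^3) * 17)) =-113960304/724664761093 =-0.00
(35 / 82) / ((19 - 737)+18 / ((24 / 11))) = -0.00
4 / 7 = 0.57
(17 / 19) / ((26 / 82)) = 697 / 247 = 2.82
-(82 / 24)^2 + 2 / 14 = -11623 / 1008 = -11.53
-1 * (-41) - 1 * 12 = 29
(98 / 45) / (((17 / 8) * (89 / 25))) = 3920 / 13617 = 0.29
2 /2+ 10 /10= 2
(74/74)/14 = 1/14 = 0.07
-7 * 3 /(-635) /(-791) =-3 /71755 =-0.00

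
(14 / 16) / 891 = 7 / 7128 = 0.00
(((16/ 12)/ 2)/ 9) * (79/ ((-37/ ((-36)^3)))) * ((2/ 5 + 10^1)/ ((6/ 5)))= 2366208/ 37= 63951.57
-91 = -91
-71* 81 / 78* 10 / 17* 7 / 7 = -9585 / 221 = -43.37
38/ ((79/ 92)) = 44.25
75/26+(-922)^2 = 850086.88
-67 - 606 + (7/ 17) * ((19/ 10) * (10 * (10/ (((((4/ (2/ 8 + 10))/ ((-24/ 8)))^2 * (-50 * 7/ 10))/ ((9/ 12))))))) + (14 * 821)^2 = 1149896441199/ 8704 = 132111263.92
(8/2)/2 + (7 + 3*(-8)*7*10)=-1671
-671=-671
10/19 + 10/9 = 280/171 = 1.64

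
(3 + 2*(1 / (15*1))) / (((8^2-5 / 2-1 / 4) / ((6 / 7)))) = 376 / 8575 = 0.04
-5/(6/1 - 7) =5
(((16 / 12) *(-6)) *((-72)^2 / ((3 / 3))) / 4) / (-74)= 5184 / 37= 140.11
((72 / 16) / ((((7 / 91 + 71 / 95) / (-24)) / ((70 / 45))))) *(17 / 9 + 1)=-899080 / 1527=-588.79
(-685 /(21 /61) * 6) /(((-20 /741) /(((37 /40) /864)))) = 76374623 /161280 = 473.55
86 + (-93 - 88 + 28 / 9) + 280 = 1693 / 9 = 188.11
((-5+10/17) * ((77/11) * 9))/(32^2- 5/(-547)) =-0.27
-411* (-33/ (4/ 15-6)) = -203445/ 86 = -2365.64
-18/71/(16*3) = -3/568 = -0.01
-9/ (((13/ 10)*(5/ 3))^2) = -324/ 169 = -1.92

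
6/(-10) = -3/5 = -0.60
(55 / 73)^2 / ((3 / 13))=39325 / 15987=2.46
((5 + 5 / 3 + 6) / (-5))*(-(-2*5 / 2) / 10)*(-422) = 8018 / 15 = 534.53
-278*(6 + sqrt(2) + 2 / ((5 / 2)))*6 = -56712 / 5 - 1668*sqrt(2) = -13701.31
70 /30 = 7 /3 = 2.33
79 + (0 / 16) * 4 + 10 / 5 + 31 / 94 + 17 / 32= 123119 / 1504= 81.86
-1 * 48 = -48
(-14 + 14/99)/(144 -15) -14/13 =-196630/166023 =-1.18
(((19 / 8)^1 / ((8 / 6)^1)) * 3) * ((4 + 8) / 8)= 513 / 64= 8.02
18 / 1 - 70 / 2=-17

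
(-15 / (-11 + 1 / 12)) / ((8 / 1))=45 / 262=0.17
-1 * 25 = -25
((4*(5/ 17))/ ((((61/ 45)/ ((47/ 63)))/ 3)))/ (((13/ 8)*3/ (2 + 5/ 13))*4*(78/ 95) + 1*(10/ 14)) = 10381125/ 39700508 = 0.26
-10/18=-5/9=-0.56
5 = 5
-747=-747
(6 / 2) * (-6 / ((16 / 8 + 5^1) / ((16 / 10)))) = -144 / 35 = -4.11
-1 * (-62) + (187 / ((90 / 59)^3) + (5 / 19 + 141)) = 3545109587 / 13851000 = 255.95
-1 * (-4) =4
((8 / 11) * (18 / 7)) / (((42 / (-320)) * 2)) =-3840 / 539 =-7.12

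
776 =776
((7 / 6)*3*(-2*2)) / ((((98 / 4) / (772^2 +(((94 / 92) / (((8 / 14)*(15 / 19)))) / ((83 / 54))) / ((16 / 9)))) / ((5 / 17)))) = -100165.52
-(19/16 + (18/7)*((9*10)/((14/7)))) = -13093/112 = -116.90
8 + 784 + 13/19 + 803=30318/19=1595.68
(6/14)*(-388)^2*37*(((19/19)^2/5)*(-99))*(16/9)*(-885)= 520561882368/7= 74365983195.43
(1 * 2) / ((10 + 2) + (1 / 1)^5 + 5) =1 / 9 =0.11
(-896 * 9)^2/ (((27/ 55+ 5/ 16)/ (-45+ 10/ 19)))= -6907841740800/ 1919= -3599709088.48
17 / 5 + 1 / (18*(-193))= 59053 / 17370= 3.40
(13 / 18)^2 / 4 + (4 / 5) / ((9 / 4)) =3149 / 6480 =0.49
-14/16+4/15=-73/120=-0.61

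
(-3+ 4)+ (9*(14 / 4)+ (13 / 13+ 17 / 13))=905 / 26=34.81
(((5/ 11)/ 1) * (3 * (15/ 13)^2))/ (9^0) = 3375/ 1859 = 1.82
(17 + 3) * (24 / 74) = 240 / 37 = 6.49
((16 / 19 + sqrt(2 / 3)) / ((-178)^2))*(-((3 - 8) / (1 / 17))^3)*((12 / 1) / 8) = 614125*sqrt(6) / 63368 + 3684750 / 150499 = 48.22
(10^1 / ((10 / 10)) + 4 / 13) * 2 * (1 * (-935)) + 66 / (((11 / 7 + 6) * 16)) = -106242917 / 5512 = -19274.84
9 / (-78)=-3 / 26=-0.12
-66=-66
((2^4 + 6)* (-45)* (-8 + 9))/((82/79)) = -953.78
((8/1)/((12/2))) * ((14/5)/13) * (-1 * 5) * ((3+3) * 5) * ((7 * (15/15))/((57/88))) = -344960/741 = -465.53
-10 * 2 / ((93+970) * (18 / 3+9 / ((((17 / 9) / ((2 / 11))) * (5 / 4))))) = -9350 / 3326127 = -0.00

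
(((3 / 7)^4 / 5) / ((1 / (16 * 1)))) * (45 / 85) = 11664 / 204085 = 0.06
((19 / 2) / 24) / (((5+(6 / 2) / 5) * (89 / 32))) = 95 / 3738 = 0.03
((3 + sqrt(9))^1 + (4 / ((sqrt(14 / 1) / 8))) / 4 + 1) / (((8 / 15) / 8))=60 *sqrt(14) / 7 + 105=137.07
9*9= 81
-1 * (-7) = 7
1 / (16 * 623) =0.00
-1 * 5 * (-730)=3650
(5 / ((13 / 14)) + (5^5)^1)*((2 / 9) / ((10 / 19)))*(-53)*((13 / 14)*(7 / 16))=-2731991 / 96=-28458.24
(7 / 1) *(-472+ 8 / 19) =-62720 / 19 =-3301.05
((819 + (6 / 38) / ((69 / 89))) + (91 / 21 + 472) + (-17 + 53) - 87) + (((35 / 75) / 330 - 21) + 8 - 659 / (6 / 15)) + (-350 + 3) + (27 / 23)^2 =-18945322984 / 24876225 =-761.58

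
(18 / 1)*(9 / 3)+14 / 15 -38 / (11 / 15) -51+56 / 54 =-69569 / 1485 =-46.85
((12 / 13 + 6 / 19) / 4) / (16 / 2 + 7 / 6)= 459 / 13585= 0.03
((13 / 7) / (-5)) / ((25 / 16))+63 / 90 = 809 / 1750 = 0.46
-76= -76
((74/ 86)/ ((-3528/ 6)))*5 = -185/ 25284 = -0.01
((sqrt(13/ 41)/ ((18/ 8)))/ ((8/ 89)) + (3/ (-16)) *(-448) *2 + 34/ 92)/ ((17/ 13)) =1157 *sqrt(533)/ 12546 + 100685/ 782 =130.88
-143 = -143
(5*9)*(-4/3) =-60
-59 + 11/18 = -1051/18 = -58.39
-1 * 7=-7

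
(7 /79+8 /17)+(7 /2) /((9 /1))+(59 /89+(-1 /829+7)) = 15356283025 /1783581894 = 8.61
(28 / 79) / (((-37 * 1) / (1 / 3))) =-28 / 8769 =-0.00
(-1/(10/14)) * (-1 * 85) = 119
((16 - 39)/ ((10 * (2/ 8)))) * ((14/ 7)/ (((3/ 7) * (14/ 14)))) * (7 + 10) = -10948/ 15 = -729.87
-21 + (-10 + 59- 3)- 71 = -46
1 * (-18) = -18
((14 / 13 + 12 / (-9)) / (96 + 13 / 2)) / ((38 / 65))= -10 / 2337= -0.00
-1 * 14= -14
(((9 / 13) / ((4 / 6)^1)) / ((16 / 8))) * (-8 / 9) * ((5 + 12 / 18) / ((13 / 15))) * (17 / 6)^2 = -24565 / 1014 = -24.23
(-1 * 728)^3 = -385828352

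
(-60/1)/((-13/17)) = 78.46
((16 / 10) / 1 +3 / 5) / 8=11 / 40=0.28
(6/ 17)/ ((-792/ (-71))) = 71/ 2244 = 0.03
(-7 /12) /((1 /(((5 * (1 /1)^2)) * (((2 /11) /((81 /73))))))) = -2555 /5346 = -0.48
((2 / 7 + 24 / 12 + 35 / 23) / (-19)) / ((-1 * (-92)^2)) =613 / 25891376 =0.00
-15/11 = -1.36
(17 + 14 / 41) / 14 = 711 / 574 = 1.24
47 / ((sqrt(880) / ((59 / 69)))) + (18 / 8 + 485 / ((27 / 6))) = 2773 * sqrt(55) / 15180 + 3961 / 36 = 111.38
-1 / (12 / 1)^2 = -0.01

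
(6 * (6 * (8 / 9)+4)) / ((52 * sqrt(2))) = 7 * sqrt(2) / 13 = 0.76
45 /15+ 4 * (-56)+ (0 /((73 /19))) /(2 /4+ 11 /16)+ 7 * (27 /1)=-32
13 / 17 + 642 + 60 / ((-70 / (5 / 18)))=229382 / 357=642.53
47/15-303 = -4498/15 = -299.87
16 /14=8 /7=1.14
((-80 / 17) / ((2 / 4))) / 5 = -1.88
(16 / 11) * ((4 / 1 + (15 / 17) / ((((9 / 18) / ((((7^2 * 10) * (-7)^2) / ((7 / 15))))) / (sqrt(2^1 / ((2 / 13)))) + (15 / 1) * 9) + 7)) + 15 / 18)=996444200630225096 / 141553615596119949 - 24696000 * sqrt(13) / 519029923852439813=7.04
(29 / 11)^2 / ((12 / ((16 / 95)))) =3364 / 34485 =0.10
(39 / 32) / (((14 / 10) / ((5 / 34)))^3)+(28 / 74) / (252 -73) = 10075500481 / 2857166862592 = 0.00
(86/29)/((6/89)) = 3827/87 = 43.99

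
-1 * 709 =-709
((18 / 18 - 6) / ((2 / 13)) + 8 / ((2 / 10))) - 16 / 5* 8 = -181 / 10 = -18.10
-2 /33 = -0.06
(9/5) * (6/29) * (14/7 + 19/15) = 1.22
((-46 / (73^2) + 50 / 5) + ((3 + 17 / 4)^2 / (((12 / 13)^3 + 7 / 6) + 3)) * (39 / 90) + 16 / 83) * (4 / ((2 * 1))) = 34153195175947 / 1155182038040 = 29.57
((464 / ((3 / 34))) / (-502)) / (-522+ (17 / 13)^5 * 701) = -2928759184 / 603533122683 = -0.00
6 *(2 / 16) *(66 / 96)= 33 / 64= 0.52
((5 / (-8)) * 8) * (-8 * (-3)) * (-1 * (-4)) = -480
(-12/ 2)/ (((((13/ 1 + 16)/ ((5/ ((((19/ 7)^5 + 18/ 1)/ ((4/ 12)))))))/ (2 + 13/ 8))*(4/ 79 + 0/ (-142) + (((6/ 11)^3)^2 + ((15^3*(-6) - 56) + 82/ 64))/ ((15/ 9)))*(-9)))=-18817563459464/ 272886144179044181715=-0.00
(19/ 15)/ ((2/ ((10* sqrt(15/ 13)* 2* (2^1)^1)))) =76* sqrt(195)/ 39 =27.21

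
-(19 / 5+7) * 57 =-3078 / 5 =-615.60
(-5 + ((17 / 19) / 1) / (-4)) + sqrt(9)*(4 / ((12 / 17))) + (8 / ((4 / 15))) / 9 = 3445 / 228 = 15.11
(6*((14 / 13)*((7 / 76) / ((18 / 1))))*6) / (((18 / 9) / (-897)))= -3381 / 38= -88.97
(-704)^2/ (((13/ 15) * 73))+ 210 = 7633530/ 949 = 8043.76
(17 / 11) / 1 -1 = 6 / 11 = 0.55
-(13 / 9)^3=-2197 / 729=-3.01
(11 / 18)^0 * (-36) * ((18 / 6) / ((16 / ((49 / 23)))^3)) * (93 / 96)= -98472213 / 398688256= -0.25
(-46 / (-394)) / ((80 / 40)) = 23 / 394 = 0.06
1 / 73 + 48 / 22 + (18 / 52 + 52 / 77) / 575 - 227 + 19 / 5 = -3714346081 / 16806790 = -221.00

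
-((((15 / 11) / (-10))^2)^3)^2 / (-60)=177147 / 257100052620984320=0.00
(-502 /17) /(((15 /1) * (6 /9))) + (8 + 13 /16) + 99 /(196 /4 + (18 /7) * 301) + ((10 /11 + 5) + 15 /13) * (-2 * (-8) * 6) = 109482505961 /160057040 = 684.02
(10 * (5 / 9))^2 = 2500 / 81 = 30.86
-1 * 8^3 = -512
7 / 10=0.70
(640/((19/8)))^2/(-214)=-13107200/38627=-339.33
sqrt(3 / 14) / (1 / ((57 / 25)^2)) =3249 * sqrt(42) / 8750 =2.41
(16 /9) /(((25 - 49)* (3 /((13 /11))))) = -26 /891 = -0.03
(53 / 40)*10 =53 / 4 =13.25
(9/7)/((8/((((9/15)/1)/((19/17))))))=459/5320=0.09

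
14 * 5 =70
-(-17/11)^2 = -289/121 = -2.39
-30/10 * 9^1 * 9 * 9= -2187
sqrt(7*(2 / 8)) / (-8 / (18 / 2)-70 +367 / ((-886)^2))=-3532482*sqrt(7) / 500824145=-0.02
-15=-15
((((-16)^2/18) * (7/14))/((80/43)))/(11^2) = 0.03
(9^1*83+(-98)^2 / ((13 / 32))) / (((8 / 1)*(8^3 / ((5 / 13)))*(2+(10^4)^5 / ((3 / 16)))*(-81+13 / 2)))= -4755585 / 82513100800000000000309424128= -0.00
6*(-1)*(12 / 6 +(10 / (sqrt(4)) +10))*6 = -612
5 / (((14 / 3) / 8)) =60 / 7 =8.57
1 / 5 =0.20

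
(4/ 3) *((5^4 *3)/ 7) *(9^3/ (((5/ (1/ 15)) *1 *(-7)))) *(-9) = 218700/ 49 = 4463.27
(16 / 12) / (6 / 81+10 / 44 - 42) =-792 / 24769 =-0.03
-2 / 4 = -1 / 2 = -0.50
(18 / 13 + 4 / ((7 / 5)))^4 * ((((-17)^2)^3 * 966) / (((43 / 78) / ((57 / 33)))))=8429982725764098232128 / 356439083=23650556652801.45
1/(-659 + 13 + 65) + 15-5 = 5809/581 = 10.00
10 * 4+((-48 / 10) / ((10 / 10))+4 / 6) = 538 / 15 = 35.87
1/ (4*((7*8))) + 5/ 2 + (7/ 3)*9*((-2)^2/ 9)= 7955/ 672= 11.84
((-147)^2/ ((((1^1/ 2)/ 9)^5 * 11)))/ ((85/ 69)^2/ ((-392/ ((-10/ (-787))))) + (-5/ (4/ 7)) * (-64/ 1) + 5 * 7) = 29986527755701448064/ 4806606840365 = 6238606.31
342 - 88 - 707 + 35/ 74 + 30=-31267/ 74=-422.53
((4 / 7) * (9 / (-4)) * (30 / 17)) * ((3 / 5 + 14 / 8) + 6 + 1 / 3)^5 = -38387392786601 / 342720000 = -112008.03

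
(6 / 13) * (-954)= -5724 / 13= -440.31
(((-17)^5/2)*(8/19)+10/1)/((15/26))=-147660188/285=-518105.92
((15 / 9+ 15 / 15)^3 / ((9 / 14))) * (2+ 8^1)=71680 / 243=294.98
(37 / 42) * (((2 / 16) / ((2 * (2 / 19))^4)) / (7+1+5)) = 4.31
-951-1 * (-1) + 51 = -899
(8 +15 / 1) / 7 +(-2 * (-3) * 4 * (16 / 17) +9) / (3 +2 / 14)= 34915 / 2618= 13.34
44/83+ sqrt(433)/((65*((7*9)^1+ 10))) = sqrt(433)/4745+ 44/83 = 0.53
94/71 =1.32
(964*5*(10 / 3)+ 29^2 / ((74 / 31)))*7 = 25515091 / 222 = 114932.84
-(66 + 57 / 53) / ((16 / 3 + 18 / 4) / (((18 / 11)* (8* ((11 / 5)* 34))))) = -20886336 / 3127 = -6679.35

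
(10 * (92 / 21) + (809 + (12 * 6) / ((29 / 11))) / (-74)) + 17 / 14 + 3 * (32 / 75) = 19717681 / 563325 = 35.00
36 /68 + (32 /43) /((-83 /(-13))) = 39193 /60673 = 0.65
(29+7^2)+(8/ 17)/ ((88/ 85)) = 863/ 11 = 78.45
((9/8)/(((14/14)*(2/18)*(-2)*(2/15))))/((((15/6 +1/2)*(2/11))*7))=-4455/448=-9.94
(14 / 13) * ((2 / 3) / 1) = 0.72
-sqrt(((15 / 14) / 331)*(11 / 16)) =-sqrt(764610) / 18536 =-0.05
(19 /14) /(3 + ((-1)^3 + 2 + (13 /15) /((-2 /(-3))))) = 95 /371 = 0.26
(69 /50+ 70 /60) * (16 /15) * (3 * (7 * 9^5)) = 421058736 /125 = 3368469.89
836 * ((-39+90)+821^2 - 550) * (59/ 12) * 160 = 442957141440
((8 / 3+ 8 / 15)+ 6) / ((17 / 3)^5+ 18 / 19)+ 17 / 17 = 135120667 / 134908285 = 1.00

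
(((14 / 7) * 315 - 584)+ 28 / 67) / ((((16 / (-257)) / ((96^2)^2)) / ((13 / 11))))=-55157149532160 / 737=-74840094344.86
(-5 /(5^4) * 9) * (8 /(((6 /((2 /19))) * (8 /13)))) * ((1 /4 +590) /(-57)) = 30693 /180500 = 0.17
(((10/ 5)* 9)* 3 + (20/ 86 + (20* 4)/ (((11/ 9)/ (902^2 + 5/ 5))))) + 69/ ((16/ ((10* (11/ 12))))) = 806056164809/ 15136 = 53254239.22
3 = 3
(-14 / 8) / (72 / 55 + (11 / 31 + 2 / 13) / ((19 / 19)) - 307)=155155 / 27057456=0.01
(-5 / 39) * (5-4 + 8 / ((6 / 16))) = -335 / 117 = -2.86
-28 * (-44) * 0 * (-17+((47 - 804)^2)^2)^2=0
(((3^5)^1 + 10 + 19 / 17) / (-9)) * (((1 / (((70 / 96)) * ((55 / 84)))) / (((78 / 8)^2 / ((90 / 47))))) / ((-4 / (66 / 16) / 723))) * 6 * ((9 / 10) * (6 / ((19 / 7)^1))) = 136008585216 / 12827945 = 10602.52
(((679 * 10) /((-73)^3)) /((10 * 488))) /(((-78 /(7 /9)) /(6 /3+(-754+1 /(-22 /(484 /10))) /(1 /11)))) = -197634493 /666339438960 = -0.00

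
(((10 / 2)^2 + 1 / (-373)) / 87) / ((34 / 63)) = 97902 / 183889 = 0.53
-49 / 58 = -0.84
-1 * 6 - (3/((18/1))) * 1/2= -73/12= -6.08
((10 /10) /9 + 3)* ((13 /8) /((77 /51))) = 221 /66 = 3.35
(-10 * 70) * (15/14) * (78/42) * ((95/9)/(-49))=308750/1029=300.05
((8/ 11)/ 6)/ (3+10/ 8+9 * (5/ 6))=16/ 1551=0.01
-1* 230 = -230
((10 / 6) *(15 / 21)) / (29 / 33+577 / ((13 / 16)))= 3575 / 2135231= 0.00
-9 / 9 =-1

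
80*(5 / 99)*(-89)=-35600 / 99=-359.60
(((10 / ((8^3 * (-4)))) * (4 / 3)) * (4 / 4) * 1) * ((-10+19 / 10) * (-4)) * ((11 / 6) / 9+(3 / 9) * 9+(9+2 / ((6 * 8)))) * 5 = -13225 / 1024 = -12.92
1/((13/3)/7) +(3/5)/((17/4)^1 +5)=4041/2405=1.68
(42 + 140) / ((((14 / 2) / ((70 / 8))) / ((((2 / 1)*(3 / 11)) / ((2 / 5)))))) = 6825 / 22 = 310.23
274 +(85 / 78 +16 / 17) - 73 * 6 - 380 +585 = 57059 / 1326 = 43.03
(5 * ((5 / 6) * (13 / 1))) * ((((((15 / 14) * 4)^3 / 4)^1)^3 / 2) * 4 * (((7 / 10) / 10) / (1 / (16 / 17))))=5330812500000 / 98001617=54395.15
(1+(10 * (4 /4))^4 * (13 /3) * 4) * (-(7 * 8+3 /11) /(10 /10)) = -29261987 /3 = -9753995.67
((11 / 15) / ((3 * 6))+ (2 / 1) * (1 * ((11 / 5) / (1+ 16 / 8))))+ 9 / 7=5279 / 1890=2.79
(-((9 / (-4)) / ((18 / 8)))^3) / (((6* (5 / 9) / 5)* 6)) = 1 / 4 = 0.25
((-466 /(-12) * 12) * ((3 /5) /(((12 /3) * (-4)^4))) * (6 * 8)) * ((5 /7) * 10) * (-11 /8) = -115335 /896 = -128.72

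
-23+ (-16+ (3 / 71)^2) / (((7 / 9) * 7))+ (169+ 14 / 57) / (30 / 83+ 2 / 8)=250.86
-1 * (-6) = 6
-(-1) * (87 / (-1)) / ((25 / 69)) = -6003 / 25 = -240.12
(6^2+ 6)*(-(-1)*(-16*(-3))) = 2016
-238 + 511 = 273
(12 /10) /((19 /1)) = 6 /95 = 0.06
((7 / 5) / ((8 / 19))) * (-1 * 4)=-133 / 10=-13.30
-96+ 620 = 524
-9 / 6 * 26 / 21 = -13 / 7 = -1.86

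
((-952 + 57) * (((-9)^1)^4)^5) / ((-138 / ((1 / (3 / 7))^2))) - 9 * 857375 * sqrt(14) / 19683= 19747200692849689354365 / 46 - 857375 * sqrt(14) / 2187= 429286971583688897541.08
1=1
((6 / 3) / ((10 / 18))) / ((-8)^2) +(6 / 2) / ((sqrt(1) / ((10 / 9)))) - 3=187 / 480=0.39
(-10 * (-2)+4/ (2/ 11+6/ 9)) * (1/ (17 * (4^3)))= 173/ 7616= 0.02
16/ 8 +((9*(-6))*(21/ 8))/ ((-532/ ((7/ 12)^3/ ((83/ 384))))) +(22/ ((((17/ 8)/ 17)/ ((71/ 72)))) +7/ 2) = 20358467/ 113544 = 179.30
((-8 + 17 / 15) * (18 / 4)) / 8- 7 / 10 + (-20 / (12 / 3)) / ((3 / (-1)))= -139 / 48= -2.90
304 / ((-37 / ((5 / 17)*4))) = -6080 / 629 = -9.67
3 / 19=0.16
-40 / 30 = -4 / 3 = -1.33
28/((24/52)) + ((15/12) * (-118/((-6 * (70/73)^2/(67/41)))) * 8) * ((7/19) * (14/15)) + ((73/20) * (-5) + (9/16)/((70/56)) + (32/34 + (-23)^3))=-35765058461/2979675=-12003.01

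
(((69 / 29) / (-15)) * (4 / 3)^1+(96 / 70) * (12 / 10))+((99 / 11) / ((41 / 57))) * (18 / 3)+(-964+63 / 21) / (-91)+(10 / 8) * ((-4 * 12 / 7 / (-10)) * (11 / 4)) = 1451353901 / 16229850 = 89.42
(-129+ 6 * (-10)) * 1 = -189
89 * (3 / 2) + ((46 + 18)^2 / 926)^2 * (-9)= -18260949 / 428738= -42.59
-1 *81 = -81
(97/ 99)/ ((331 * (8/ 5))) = 485/ 262152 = 0.00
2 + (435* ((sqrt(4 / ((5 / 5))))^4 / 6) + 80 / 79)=91878 / 79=1163.01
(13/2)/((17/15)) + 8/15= 3197/510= 6.27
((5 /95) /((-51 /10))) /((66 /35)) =-175 /31977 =-0.01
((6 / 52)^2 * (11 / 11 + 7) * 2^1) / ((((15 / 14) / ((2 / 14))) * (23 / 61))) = 1464 / 19435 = 0.08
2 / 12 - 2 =-11 / 6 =-1.83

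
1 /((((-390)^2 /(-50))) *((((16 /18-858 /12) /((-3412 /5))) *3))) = -3412 /3221985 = -0.00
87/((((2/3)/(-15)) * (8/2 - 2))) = -3915/4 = -978.75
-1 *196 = -196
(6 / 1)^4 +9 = 1305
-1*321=-321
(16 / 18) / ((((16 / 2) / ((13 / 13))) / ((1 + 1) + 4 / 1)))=2 / 3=0.67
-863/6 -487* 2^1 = -6707/6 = -1117.83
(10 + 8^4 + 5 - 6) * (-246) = -1009830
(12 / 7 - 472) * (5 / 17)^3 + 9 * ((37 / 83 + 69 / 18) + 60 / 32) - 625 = -13280703193 / 22835624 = -581.58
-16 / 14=-8 / 7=-1.14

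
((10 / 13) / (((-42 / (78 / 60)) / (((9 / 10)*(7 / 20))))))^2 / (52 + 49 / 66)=297 / 278480000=0.00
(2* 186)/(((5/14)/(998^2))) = 5187188832/5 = 1037437766.40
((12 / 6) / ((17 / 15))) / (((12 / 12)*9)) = 10 / 51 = 0.20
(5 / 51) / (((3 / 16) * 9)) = 80 / 1377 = 0.06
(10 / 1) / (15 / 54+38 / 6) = 180 / 119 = 1.51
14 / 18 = 7 / 9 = 0.78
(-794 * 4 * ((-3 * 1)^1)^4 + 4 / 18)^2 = 5360623351204 / 81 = 66180535200.05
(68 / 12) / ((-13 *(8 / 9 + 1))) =-3 / 13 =-0.23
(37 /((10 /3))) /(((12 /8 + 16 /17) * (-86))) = -1887 /35690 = -0.05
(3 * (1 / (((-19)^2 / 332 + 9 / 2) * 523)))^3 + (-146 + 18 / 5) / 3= -130030968638479934792 / 2739416474187726375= -47.47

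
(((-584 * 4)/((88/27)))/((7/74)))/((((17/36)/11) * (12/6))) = -10501488/119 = -88247.80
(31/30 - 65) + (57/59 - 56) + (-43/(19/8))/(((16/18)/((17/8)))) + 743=78117989/134520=580.72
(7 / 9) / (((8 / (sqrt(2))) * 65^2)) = 7 * sqrt(2) / 304200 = 0.00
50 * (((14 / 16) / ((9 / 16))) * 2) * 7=9800 / 9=1088.89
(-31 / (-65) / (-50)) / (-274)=31 / 890500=0.00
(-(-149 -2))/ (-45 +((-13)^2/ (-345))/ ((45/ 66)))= -781425/ 236593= -3.30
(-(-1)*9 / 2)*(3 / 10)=27 / 20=1.35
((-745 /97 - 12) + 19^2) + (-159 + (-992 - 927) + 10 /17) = -2862816 /1649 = -1736.09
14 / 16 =7 / 8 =0.88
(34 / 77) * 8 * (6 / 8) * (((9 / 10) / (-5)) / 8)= -459 / 7700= -0.06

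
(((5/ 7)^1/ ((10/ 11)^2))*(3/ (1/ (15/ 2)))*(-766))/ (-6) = 139029/ 56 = 2482.66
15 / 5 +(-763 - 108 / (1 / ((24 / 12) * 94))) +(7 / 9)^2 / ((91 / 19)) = -21063.87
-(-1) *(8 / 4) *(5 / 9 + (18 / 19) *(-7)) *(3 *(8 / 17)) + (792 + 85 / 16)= 12095549 / 15504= 780.16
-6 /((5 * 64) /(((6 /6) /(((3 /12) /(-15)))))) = 9 /8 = 1.12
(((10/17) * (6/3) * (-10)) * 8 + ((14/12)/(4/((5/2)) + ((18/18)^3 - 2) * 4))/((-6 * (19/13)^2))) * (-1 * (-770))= -72441.38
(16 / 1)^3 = 4096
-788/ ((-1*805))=788/ 805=0.98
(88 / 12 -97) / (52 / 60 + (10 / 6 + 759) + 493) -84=-1582057 / 18818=-84.07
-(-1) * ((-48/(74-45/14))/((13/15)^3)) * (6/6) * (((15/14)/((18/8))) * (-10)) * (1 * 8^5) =353894400000/2177227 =162543.64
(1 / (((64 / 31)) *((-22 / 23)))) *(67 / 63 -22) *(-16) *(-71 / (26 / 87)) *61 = 118119202753 / 48048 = 2458358.37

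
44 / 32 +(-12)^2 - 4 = 1131 / 8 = 141.38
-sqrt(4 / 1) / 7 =-2 / 7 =-0.29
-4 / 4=-1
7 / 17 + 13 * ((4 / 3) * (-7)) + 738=31471 / 51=617.08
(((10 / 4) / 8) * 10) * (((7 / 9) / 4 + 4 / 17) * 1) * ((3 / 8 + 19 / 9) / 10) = 235385 / 705024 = 0.33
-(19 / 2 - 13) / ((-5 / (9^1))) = -63 / 10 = -6.30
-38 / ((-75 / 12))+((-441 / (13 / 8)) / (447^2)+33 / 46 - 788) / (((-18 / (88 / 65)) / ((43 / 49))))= 55223157599894 / 951405539175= 58.04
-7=-7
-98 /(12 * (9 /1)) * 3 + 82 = 1427 /18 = 79.28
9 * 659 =5931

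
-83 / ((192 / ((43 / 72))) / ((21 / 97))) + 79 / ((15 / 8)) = 94038029 / 2234880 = 42.08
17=17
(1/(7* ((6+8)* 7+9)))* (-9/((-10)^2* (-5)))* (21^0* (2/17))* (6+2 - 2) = 27/1591625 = 0.00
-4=-4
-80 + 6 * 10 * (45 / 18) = 70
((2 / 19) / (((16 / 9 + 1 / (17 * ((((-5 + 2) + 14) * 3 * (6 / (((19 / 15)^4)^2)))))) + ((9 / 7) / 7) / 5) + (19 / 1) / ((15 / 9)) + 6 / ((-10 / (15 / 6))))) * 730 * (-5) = -771441739277343750 / 23525078080801699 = -32.79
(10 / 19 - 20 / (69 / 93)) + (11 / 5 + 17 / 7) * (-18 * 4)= -5501418 / 15295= -359.69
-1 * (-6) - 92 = -86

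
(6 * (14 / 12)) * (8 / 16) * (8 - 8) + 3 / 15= 1 / 5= 0.20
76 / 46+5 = 153 / 23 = 6.65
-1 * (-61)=61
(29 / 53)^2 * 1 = 841 / 2809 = 0.30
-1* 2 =-2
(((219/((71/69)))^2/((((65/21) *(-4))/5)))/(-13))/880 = 4795188741/2998790080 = 1.60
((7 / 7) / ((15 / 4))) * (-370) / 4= -74 / 3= -24.67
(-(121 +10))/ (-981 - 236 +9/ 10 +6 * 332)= -0.17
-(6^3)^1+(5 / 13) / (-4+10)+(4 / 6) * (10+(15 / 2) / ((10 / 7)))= -2675 / 13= -205.77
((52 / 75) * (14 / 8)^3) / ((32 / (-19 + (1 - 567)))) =-67.93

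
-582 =-582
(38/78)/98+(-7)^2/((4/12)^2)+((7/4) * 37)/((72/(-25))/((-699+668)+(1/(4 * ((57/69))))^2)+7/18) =14193020026586/24669685677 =575.32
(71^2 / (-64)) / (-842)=5041 / 53888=0.09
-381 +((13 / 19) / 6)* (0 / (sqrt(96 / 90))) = -381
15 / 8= 1.88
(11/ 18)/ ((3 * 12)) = 11/ 648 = 0.02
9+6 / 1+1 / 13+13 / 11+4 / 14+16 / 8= 18563 / 1001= 18.54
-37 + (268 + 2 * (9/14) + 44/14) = 1648/7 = 235.43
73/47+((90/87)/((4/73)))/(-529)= 2188321/1442054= 1.52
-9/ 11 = -0.82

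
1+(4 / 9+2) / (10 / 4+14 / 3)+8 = 9.34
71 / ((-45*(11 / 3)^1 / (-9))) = 3.87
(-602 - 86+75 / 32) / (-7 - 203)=21941 / 6720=3.27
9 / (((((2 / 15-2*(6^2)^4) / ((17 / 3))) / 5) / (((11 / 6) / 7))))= -14025 / 705438692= -0.00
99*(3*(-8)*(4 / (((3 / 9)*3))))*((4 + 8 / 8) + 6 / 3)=-66528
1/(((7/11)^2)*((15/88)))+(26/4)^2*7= 912097/2940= 310.24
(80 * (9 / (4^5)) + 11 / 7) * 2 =1019 / 224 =4.55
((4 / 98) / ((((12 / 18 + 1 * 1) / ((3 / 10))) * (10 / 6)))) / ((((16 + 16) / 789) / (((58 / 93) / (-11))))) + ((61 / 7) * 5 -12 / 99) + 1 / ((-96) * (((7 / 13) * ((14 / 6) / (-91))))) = 8862156551 / 200508000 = 44.20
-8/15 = -0.53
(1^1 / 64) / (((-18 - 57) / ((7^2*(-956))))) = 11711 / 1200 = 9.76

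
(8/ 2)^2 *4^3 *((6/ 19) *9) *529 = 29251584/ 19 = 1539557.05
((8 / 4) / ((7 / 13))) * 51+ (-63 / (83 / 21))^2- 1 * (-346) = 38072275 / 48223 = 789.50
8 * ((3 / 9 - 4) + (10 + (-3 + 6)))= 74.67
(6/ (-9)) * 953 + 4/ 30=-635.20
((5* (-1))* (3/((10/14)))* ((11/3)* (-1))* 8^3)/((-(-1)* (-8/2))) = -9856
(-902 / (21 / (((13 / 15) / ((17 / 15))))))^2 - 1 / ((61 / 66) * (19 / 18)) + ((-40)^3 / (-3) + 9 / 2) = 6622187475863 / 295426782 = 22415.66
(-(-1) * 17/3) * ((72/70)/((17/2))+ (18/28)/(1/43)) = 11013/70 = 157.33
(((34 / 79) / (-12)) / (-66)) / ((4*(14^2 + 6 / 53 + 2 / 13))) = 11713 / 16921891008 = 0.00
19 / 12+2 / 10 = 107 / 60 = 1.78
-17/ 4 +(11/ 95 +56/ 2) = 9069/ 380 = 23.87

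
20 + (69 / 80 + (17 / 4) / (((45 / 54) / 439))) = 180781 / 80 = 2259.76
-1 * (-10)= 10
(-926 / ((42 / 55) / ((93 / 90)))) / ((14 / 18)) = -157883 / 98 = -1611.05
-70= -70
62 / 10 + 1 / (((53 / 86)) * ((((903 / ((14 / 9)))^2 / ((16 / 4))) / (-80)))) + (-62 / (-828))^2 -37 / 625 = 13501435699703 / 2197189597500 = 6.14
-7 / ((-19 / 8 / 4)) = 224 / 19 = 11.79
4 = 4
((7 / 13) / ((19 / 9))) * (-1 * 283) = -17829 / 247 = -72.18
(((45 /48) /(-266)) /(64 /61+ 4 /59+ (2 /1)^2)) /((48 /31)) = -0.00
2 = 2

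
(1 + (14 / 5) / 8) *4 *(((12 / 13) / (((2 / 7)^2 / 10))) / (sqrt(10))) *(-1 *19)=-75411 *sqrt(10) / 65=-3668.78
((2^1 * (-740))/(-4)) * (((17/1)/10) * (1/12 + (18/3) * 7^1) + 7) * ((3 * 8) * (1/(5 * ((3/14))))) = 1952860/3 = 650953.33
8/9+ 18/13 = 266/117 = 2.27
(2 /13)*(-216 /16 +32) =37 /13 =2.85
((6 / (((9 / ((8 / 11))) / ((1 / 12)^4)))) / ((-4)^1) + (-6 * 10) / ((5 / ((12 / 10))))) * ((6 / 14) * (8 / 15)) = -12317189 / 3742200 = -3.29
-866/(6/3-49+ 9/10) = 18.79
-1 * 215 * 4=-860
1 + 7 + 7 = 15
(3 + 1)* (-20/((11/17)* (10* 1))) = -136/11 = -12.36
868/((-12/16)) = -3472/3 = -1157.33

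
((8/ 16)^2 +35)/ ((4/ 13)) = 1833/ 16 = 114.56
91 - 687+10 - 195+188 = -593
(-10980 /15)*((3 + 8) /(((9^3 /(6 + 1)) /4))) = -75152 /243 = -309.27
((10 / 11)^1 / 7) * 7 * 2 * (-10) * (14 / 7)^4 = -290.91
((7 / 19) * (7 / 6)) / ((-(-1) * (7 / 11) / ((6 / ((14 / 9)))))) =2.61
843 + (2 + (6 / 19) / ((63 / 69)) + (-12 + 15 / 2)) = 223665 / 266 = 840.85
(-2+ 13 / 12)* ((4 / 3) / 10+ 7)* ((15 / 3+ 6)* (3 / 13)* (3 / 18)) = -2.77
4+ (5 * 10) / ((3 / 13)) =220.67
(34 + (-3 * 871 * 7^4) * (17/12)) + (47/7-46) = -248861397/28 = -8887907.04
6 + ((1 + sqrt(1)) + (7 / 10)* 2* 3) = 61 / 5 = 12.20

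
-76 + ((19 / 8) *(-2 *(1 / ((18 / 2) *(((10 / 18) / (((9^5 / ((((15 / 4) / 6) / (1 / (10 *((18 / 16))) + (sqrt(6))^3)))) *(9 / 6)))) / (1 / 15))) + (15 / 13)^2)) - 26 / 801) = -6731586 *sqrt(6) / 125 - 297870693611 / 338422500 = -132791.78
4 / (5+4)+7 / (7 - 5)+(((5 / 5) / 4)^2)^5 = 37224457 / 9437184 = 3.94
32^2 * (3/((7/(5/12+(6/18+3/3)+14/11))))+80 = 15472/11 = 1406.55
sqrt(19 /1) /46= sqrt(19) /46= 0.09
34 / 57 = 0.60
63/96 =21/32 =0.66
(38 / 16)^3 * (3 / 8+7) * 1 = 404681 / 4096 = 98.80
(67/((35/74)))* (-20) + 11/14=-39653/14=-2832.36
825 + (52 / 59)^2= 825.78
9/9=1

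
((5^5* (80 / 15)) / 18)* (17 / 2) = 212500 / 27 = 7870.37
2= 2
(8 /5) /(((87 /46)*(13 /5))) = 0.33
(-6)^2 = 36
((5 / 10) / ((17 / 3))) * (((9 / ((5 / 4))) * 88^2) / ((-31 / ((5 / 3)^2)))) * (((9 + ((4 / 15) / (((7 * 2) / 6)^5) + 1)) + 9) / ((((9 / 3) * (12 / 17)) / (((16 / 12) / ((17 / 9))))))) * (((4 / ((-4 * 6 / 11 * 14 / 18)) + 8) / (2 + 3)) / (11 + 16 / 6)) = -2930998627392 / 12710209715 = -230.60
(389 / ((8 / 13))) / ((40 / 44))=55627 / 80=695.34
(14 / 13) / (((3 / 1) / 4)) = 56 / 39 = 1.44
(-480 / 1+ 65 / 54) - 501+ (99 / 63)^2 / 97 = -251469943 / 256662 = -979.77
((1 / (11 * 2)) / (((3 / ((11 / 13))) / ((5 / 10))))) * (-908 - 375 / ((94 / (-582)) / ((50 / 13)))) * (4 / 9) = 4901462 / 214461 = 22.85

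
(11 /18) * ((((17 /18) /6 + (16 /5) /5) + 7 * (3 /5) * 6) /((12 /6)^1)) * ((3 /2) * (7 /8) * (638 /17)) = 101420627 /259200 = 391.28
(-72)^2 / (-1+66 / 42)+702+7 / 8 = 78199 / 8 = 9774.88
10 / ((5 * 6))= 0.33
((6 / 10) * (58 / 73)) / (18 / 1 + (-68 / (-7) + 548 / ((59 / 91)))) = 11977 / 21931755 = 0.00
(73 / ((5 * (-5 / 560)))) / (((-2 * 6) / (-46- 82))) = -261632 / 15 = -17442.13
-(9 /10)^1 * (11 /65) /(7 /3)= -297 /4550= -0.07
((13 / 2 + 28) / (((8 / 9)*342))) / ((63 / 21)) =23 / 608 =0.04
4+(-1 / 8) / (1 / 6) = 3.25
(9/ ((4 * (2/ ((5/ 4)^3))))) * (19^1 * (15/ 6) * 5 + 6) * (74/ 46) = 20271375/ 23552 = 860.71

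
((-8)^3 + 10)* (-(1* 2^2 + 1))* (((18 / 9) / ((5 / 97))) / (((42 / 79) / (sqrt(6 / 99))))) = 3846826* sqrt(66) / 693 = 45096.34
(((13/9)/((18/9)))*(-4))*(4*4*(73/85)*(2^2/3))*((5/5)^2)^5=-121472/2295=-52.93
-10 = -10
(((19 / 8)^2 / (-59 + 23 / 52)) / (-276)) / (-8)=-4693 / 107573760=-0.00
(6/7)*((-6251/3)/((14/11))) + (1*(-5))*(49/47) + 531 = -288697/329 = -877.50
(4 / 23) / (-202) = -2 / 2323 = -0.00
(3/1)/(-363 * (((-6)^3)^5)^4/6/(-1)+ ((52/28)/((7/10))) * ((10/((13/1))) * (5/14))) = 1029/1014202128616273126789681093809233692118261132427514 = 0.00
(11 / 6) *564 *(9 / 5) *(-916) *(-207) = 352905854.40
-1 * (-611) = 611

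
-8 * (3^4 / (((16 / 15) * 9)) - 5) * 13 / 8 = -715 / 16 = -44.69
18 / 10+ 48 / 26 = 237 / 65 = 3.65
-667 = -667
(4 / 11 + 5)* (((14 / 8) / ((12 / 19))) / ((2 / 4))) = 7847 / 264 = 29.72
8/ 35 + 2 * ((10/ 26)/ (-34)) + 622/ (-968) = -1634573/ 3743740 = -0.44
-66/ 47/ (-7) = 66/ 329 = 0.20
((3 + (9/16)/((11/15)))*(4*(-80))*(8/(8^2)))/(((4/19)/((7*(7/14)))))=-440895/176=-2505.09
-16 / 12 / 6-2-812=-7328 / 9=-814.22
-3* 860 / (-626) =1290 / 313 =4.12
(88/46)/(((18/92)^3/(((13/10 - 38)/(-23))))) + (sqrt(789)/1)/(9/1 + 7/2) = 2 * sqrt(789)/25 + 1485616/3645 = 409.82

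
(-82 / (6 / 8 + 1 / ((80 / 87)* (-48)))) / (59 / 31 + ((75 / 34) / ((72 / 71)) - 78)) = 2655068160 / 1740894589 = 1.53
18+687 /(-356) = 5721 /356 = 16.07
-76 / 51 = -1.49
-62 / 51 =-1.22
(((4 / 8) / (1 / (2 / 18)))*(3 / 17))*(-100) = -0.98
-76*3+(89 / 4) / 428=-390247 / 1712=-227.95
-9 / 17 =-0.53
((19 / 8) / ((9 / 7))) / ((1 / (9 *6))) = 99.75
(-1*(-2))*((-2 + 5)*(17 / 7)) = 102 / 7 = 14.57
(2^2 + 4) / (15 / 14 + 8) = 112 / 127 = 0.88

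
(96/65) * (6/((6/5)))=96/13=7.38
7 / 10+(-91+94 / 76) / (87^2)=54979 / 79895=0.69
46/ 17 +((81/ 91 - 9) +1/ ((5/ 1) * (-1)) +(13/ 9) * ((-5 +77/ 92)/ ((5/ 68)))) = -27983110/ 320229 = -87.38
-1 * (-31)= 31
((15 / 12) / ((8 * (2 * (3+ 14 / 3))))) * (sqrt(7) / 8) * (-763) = -11445 * sqrt(7) / 11776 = -2.57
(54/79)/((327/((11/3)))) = 0.01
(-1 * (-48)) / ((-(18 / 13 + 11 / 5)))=-3120 / 233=-13.39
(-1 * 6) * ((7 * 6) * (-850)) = 214200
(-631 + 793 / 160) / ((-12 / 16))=33389 / 40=834.72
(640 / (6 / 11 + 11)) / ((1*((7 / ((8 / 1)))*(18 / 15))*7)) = 140800 / 18669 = 7.54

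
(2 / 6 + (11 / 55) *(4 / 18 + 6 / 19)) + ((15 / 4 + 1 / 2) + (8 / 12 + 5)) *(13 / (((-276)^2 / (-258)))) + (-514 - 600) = -1791483311 / 1608160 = -1114.00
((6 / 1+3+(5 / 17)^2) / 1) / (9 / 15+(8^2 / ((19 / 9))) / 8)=249470 / 120513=2.07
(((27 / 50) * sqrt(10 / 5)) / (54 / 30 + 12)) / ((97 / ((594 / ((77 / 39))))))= 9477 * sqrt(2) / 78085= 0.17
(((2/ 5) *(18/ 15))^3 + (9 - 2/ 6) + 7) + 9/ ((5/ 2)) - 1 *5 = 673934/ 46875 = 14.38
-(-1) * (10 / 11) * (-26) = -260 / 11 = -23.64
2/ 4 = 0.50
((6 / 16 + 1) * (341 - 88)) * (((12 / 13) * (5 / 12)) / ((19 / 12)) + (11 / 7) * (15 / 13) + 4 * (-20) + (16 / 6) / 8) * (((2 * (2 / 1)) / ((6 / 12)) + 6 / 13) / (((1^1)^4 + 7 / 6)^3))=-1109137766220 / 49381969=-22460.38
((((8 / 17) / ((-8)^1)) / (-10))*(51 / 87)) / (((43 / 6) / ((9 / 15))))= 9 / 31175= 0.00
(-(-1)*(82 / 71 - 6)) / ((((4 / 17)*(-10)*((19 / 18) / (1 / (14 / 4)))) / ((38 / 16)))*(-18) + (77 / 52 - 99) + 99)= -304096 / 4227979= -0.07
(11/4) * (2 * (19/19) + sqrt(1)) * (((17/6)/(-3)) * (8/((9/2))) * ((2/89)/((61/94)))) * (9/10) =-35156/81435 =-0.43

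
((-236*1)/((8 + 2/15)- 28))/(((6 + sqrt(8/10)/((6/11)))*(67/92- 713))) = -542800/180690959 + 597080*sqrt(5)/1626218631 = -0.00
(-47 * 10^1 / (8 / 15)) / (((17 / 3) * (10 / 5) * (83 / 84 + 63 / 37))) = -28.90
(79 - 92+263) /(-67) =-250 /67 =-3.73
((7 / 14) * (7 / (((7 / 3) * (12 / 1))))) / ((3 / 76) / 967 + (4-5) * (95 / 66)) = -606309 / 6981542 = -0.09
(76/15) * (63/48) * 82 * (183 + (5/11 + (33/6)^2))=51274559/440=116533.09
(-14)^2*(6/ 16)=147/ 2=73.50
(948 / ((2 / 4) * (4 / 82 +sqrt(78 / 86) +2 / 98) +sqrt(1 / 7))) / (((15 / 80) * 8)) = 109193168 / (5977 +24682 * sqrt(7) +2009 * sqrt(1677)) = 711.12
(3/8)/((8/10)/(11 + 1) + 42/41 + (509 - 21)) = 1845/2406328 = 0.00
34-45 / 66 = 733 / 22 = 33.32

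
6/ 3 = 2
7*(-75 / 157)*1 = -525 / 157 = -3.34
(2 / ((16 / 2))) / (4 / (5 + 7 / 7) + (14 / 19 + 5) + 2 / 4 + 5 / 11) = 627 / 18454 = 0.03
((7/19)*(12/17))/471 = 28/50711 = 0.00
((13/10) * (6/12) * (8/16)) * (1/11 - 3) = -0.95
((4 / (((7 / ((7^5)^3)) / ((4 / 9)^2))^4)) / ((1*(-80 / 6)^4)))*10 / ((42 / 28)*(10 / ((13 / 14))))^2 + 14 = 23352363580479928938302865072403393497691816669142 / 14946778125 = 1562367714646190945468582000000000000000.00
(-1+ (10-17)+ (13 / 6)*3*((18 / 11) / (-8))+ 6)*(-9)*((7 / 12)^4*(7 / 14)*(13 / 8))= 9145409 / 3244032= 2.82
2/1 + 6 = 8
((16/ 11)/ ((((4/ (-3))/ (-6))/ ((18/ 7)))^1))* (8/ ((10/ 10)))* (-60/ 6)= -103680/ 77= -1346.49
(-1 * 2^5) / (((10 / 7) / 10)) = -224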